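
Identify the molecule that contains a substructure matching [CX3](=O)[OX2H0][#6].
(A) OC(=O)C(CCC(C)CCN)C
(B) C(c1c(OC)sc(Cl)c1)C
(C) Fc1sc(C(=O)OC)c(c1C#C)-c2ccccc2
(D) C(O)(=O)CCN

C

[CX3](=O)[OX2H0][#6] describes a carbonyl carbon bonded to an oxygen that is itself bonded to carbon (no H on that O) (an ester).
(A) has a carboxylic acid group (-C(=O)OH) but the singly-bonded O carries H (OX2H1, not H0).
(B) has a methoxy ether (-OCH3) but the ether oxygen is not adjacent to a C=O carbon.
(C) contains a methyl-ester group (-C(=O)OCH3), which satisfies every atom and bond constraint.
(D) has a carboxylic acid group (-C(=O)OH) but the singly-bonded O carries H (OX2H1, not H0).
So the answer is (C).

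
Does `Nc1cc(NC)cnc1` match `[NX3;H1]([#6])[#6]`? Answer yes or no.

The pattern [NX3;H1]([#6])[#6] describes a trivalent nitrogen with one H, bonded to two carbons — a secondary amine.
The molecule carries an N-methylamino group (-NHCH3), whose atoms satisfy every constraint of the query, so the pattern matches.

Yes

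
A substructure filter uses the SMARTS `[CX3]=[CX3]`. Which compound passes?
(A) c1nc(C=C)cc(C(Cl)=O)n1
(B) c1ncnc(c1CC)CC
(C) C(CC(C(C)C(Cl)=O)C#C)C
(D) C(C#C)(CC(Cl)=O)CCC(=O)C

[CX3]=[CX3] describes a non-aromatic C=C double bond between two sp2 carbons (an alkene).
(A) contains a vinyl group (-CH=CH2), which satisfies every atom and bond constraint.
(B) has an ethyl group (-CH2CH3) but its C-C bond is a single bond between CX4 carbons, not CX3=CX3.
(C) has an ethynyl group (-C#CH) but the C-C bond is a triple bond, not a double bond.
(D) has an ethynyl group (-C#CH) but the C-C bond is a triple bond, not a double bond.
So the answer is (A).

A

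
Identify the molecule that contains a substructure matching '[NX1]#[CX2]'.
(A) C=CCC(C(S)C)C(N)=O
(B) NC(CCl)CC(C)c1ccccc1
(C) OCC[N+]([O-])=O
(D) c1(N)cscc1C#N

D

[NX1]#[CX2] describes a nitrogen triple-bonded to a two-connected carbon (a nitrile).
(A) has a primary amide (-C(=O)NH2) but the nitrogen is NX3, not NX1.
(B) has a primary amino group (-NH2) but the nitrogen is NX3 (three connections), not NX1 triple-bonded.
(C) has a nitro group (-[N+](=O)[O-]) but there is no C#N triple bond.
(D) contains a nitrile (-C#N), which satisfies every atom and bond constraint.
So the answer is (D).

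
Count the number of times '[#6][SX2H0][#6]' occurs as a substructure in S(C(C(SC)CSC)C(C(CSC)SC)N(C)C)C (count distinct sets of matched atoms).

5

[#6][SX2H0][#6] is the SMARTS for a thioether: an aliphatic sulfur bridging two carbons with no H on the sulfur.
The molecule carries 5 separate instances of a methylthio ether (-SCH3) meeting every constraint; each maps to a distinct set of atoms, giving 5 matches.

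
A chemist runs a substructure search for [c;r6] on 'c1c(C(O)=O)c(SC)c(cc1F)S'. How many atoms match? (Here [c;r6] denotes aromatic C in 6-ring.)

The query [c;r6] means: aromatic carbon that belongs to a six-membered ring.
Check the 13 heavy atoms by environment: 6× c (aromatic, in 6-ring) → match; 1× F (acyclic) → no; 2× S (acyclic) → no; 2× C (acyclic) → no; 2× O (acyclic) → no.
That gives 6 matching atoms.

6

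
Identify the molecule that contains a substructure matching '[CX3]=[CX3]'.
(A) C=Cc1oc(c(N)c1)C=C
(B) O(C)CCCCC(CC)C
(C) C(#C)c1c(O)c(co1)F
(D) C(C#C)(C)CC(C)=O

[CX3]=[CX3] describes a non-aromatic C=C double bond between two sp2 carbons (an alkene).
(A) contains a vinyl group (-CH=CH2), which satisfies every atom and bond constraint.
(B) has an ethyl group (-CH2CH3) but its C-C bond is a single bond between CX4 carbons, not CX3=CX3.
(C) has an ethynyl group (-C#CH) but the C-C bond is a triple bond, not a double bond.
(D) has an ethynyl group (-C#CH) but the C-C bond is a triple bond, not a double bond.
So the answer is (A).

A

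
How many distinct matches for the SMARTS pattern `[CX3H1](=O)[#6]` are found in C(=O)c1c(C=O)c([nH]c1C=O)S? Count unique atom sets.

[CX3H1](=O)[#6] is the SMARTS for an aldehyde: an sp2 carbon with one H, double-bonded to O and single-bonded to carbon.
The molecule carries 3 separate instances of an aldehyde (-CHO) meeting every constraint; each maps to a distinct set of atoms, giving 3 matches.

3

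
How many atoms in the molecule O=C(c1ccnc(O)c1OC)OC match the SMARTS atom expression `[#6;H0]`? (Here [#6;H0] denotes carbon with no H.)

4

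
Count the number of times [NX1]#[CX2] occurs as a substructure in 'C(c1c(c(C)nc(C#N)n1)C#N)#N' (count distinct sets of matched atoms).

3

[NX1]#[CX2] is the SMARTS for a nitrile: a nitrogen triple-bonded to a two-connected carbon.
The molecule carries 3 separate instances of a nitrile (-C#N) meeting every constraint; each maps to a distinct set of atoms, giving 3 matches.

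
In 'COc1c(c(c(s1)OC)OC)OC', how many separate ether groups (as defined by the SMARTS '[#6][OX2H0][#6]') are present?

4

[#6][OX2H0][#6] is the SMARTS for an ether: an aliphatic oxygen bridging two carbons with no H on the oxygen.
The molecule carries 4 separate instances of a methoxy ether (-OCH3) meeting every constraint; each maps to a distinct set of atoms, giving 4 matches.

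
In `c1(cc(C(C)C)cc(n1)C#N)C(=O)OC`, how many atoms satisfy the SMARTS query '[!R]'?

The query [!R] means: !R matches any atom not in a ring.
Check the 15 heavy atoms by environment: 1× n (aromatic, in 6-ring) → no; 5× c (aromatic, in 6-ring) → no; 6× C (acyclic) → match; 1× N (acyclic) → match; 2× O (acyclic) → match.
Summing the matching environments: 6 + 1 + 2 = 9 matching atoms.

9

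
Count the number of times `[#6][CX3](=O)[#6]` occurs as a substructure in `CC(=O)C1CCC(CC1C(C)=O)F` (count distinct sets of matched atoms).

2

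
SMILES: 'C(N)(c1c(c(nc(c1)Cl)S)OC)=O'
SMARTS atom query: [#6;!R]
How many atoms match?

The query [#6;!R] means: carbon not in any ring.
Check the 13 heavy atoms by environment: 1× n (aromatic, in 6-ring) → no; 5× c (aromatic, in 6-ring) → no; 1× Cl (acyclic) → no; 2× O (acyclic) → no; 2× C (acyclic) → match; 1× N (acyclic) → no; 1× S (acyclic) → no.
That gives 2 matching atoms.

2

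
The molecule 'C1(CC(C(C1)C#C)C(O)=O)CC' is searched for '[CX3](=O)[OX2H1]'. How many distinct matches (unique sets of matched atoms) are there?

1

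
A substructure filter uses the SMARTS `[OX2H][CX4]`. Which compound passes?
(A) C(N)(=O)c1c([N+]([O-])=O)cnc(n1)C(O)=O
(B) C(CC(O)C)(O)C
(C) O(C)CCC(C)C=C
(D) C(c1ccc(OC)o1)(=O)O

[OX2H][CX4] describes a hydroxyl oxygen bound to an sp3 (X4) carbon (an aliphatic alcohol).
(A) has a carboxylic acid group (-C(=O)OH) but the -OH is on a CX3 carbonyl carbon, not a CX4 carbon.
(B) contains a hydroxyl group (-OH), which satisfies every atom and bond constraint.
(C) has a methoxy ether (-OCH3) but the oxygen has H0 (ether), not H1.
(D) has a carboxylic acid group (-C(=O)OH) but the -OH is on a CX3 carbonyl carbon, not a CX4 carbon.
So the answer is (B).

B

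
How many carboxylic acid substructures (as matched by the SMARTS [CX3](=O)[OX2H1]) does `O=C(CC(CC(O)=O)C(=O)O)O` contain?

3

[CX3](=O)[OX2H1] is the SMARTS for a carboxylic acid: an sp2 carbon double-bonded to O and single-bonded to an -OH oxygen.
The molecule carries 3 separate instances of a carboxylic acid group (-C(=O)OH) meeting every constraint; each maps to a distinct set of atoms, giving 3 matches.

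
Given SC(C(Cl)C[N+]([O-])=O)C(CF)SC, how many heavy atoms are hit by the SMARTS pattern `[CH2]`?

The query [CH2] means: aliphatic carbon with exactly two hydrogens.
Check the 13 heavy atoms by environment: 2× C (H2) → match; 3× C (H1) → no; 1× N (charge +1, H0) → no; 1× O (charge -1, H0) → no; 1× O (H0) → no; 1× F (H0) → no; 1× Cl (H0) → no; 1× S (H1) → no; 1× S (H0) → no; 1× C (H3) → no.
That gives 2 matching atoms.

2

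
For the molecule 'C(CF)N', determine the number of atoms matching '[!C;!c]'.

2

The query [!C;!c] means: neither aliphatic nor aromatic carbon — same as [!#6].
Check the 4 heavy atoms by environment: 2× C → no; 1× N → match; 1× F → match.
Summing the matching environments: 1 + 1 = 2 matching atoms.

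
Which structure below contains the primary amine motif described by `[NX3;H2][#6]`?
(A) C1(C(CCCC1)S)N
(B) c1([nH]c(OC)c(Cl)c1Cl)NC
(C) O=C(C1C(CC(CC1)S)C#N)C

A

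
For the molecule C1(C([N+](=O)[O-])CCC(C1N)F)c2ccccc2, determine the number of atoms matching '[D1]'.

4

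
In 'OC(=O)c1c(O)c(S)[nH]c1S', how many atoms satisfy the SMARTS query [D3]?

5

Check the 11 heavy atoms by environment: 1× n (aromatic, D2) → no; 4× c (aromatic, D3) → match; 3× O (D1) → no; 1× C (D3) → match; 2× S (D1) → no.
Summing the matching environments: 4 + 1 = 5 matching atoms.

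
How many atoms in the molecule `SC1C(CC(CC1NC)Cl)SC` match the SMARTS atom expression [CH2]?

Check the 12 heavy atoms by environment: 2× C (H2) → match; 4× C (H1) → no; 1× S (H0) → no; 2× C (H3) → no; 1× S (H1) → no; 1× Cl (H0) → no; 1× N (H1) → no.
That gives 2 matching atoms.

2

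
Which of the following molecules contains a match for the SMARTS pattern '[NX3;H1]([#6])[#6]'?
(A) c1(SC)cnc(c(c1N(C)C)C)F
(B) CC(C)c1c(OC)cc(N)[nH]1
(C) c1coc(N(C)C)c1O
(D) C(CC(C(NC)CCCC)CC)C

D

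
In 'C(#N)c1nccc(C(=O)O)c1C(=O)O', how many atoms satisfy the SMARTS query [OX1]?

2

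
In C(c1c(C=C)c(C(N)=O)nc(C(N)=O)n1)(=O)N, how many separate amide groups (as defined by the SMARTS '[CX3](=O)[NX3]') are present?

3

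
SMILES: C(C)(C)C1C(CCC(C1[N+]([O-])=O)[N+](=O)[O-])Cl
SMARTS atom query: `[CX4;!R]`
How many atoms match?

Check the 16 heavy atoms by environment: 6× C (X4, in 6-ring) → no; 3× C (X4, acyclic) → match; 2× N (charge +1, X3, acyclic) → no; 2× O (charge -1, X1, acyclic) → no; 2× O (X1, acyclic) → no; 1× Cl (X1, acyclic) → no.
That gives 3 matching atoms.

3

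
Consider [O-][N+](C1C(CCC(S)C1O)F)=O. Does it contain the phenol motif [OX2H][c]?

No

The pattern [OX2H][c] describes a hydroxyl oxygen attached to an aromatic carbon — a phenol.
The closest candidate here is a hydroxyl group (-OH), but the -OH is on an aliphatic carbon, not an aromatic c. No other fragment satisfies the full query, so there is no match.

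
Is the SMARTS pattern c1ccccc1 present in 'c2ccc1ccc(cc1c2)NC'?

Yes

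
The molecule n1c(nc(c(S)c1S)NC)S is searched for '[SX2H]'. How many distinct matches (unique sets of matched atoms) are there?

3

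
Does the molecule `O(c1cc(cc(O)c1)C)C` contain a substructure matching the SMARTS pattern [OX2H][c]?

Yes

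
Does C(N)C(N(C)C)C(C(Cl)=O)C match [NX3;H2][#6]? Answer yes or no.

Yes

The pattern [NX3;H2][#6] describes a trivalent nitrogen with two H attached to carbon — a primary amine.
The molecule carries a primary amino group (-NH2), whose atoms satisfy every constraint of the query, so the pattern matches.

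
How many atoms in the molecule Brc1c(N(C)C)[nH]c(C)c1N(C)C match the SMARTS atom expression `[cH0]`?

The query [cH0] means: aromatic carbon with no attached hydrogen (substituted or ring-fusion).
Check the 13 heavy atoms by environment: 1× n (aromatic, H1) → no; 4× c (aromatic, H0) → match; 2× N (H0) → no; 5× C (H3) → no; 1× Br (H0) → no.
That gives 4 matching atoms.

4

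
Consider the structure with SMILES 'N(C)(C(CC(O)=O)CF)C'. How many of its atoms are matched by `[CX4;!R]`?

5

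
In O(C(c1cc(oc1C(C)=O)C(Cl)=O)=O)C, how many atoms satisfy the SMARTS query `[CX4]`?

2

Check the 15 heavy atoms by environment: 1× o (aromatic, X2) → no; 4× c (aromatic, X3) → no; 3× C (X3) → no; 3× O (X1) → no; 2× C (X4) → match; 1× O (X2) → no; 1× Cl (X1) → no.
That gives 2 matching atoms.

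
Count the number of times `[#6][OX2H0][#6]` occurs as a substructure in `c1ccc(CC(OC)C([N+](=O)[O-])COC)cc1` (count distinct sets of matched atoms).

2

[#6][OX2H0][#6] is the SMARTS for an ether: an aliphatic oxygen bridging two carbons with no H on the oxygen.
The molecule carries 2 separate instances of a methoxy ether (-OCH3) meeting every constraint; each maps to a distinct set of atoms, giving 2 matches.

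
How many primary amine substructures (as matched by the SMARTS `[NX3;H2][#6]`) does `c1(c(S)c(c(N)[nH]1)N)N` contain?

[NX3;H2][#6] is the SMARTS for a primary amine: a trivalent nitrogen with two H attached to carbon.
The molecule carries 3 separate instances of a primary amino group (-NH2) meeting every constraint; each maps to a distinct set of atoms, giving 3 matches.

3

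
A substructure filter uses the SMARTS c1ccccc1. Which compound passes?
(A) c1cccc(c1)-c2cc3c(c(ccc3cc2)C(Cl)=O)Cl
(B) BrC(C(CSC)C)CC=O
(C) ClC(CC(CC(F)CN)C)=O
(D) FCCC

A

c1ccccc1 describes six aromatic carbons in a ring (a benzene ring).
(A) contains a phenyl ring, which satisfies every atom and bond constraint.
(B) has a methyl group (-CH3) but no six-membered all-carbon aromatic ring is present.
(C) has a methyl group (-CH3) but no six-membered all-carbon aromatic ring is present.
(D) has a methyl group (-CH3) but no six-membered all-carbon aromatic ring is present.
So the answer is (A).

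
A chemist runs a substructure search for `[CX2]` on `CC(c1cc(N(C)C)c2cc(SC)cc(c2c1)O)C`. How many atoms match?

0

The query [CX2] means: C with X2: aliphatic carbon with exactly 2 total connections.
Check the 19 heavy atoms by environment: 10× c (aromatic, X3) → no; 1× O (X2) → no; 6× C (X4) → no; 1× S (X2) → no; 1× N (X3) → no.
No environment satisfies the query, so 0 matching atoms.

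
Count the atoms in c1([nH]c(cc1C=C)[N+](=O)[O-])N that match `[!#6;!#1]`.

Check the 11 heavy atoms by environment: 1× n (aromatic) → match; 4× c (aromatic) → no; 1× N → match; 2× C → no; 1× N (charge +1) → match; 1× O (charge -1) → match; 1× O → match.
Summing the matching environments: 1 + 1 + 1 + 1 + 1 = 5 matching atoms.

5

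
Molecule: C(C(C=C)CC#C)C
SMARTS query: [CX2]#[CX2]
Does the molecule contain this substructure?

Yes

The pattern [CX2]#[CX2] describes a carbon-carbon triple bond — an alkyne.
The molecule carries an ethynyl group (-C#CH), whose atoms satisfy every constraint of the query, so the pattern matches.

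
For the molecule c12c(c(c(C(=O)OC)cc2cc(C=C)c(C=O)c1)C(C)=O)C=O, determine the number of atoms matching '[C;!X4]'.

Check the 23 heavy atoms by environment: 10× c (aromatic, X3) → no; 6× C (X3) → match; 4× O (X1) → no; 2× C (X4) → no; 1× O (X2) → no.
That gives 6 matching atoms.

6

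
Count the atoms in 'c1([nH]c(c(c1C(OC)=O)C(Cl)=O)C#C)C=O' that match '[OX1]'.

3

The query [OX1] means: aliphatic oxygen with one total connection — typically a carbonyl =O or an oxide.
Check the 16 heavy atoms by environment: 1× n (aromatic, X3) → no; 4× c (aromatic, X3) → no; 3× C (X3) → no; 3× O (X1) → match; 1× O (X2) → no; 1× C (X4) → no; 2× C (X2) → no; 1× Cl (X1) → no.
That gives 3 matching atoms.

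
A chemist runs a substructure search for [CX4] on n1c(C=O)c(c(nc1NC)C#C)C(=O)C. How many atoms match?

The query [CX4] means: C with X4: aliphatic carbon with exactly 4 total connections (bonds + H).
Check the 15 heavy atoms by environment: 2× n (aromatic, X2) → no; 4× c (aromatic, X3) → no; 2× C (X3) → no; 2× O (X1) → no; 2× C (X4) → match; 1× N (X3) → no; 2× C (X2) → no.
That gives 2 matching atoms.

2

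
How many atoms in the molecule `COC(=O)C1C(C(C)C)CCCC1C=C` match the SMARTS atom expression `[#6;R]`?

6

The query [#6;R] means: carbon that is part of a ring.
Check the 15 heavy atoms by environment: 6× C (in 6-ring) → match; 7× C (acyclic) → no; 2× O (acyclic) → no.
That gives 6 matching atoms.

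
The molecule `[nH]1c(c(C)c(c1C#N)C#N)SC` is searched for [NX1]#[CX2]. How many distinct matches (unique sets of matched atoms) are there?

2

[NX1]#[CX2] is the SMARTS for a nitrile: a nitrogen triple-bonded to a two-connected carbon.
The molecule carries 2 separate instances of a nitrile (-C#N) meeting every constraint; each maps to a distinct set of atoms, giving 2 matches.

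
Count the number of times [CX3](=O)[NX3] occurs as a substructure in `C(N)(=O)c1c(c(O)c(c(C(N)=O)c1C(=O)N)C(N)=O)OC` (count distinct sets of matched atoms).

4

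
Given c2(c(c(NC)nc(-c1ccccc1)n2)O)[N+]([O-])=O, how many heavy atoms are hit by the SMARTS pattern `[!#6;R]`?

2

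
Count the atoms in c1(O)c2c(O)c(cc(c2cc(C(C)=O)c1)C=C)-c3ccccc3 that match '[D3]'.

The query [D3] means: atom with exactly three heavy-atom neighbours.
Check the 23 heavy atoms by environment: 8× c (aromatic, D3) → match; 8× c (aromatic, D2) → no; 1× C (D2) → no; 2× C (D1) → no; 3× O (D1) → no; 1× C (D3) → match.
Summing the matching environments: 8 + 1 = 9 matching atoms.

9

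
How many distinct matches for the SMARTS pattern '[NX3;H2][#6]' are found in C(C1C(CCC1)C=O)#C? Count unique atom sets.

0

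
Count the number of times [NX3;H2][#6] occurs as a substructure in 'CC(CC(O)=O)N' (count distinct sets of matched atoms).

[NX3;H2][#6] is the SMARTS for a primary amine: a trivalent nitrogen with two H attached to carbon.
Exactly one fragment in the molecule meets all constraints, giving 1 match.

1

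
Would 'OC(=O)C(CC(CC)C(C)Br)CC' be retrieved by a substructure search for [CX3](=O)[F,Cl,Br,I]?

The pattern [CX3](=O)[F,Cl,Br,I] describes a carbonyl carbon bonded to a halogen — an acyl halide.
The closest candidate here is a carboxylic acid group (-C(=O)OH), but the carbonyl is bonded to -OH, not to a halogen. No other fragment satisfies the full query, so there is no match.

No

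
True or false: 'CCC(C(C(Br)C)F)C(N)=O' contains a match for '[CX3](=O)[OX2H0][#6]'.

The pattern [CX3](=O)[OX2H0][#6] describes a carbonyl carbon bonded to an oxygen that is itself bonded to carbon (no H on that O) — an ester.
The closest candidate here is a primary amide (-C(=O)NH2), but the carbonyl is bonded to N, not to an O-C linkage. No other fragment satisfies the full query, so there is no match.

False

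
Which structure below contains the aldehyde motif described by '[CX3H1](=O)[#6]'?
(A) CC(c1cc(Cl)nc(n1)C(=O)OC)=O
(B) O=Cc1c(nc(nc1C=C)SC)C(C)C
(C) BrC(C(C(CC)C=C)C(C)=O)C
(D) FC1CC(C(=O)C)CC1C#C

B

[CX3H1](=O)[#6] describes an sp2 carbon with one H, double-bonded to O and single-bonded to carbon (an aldehyde).
(A) has a methyl-ester group (-C(=O)OCH3) but the carbonyl carbon has H0, not H1.
(B) contains an aldehyde (-CHO), which satisfies every atom and bond constraint.
(C) has an acetyl/ketone group (-C(=O)CH3) but the carbonyl carbon has H0 (two carbon neighbours), not H1.
(D) has an acetyl/ketone group (-C(=O)CH3) but the carbonyl carbon has H0 (two carbon neighbours), not H1.
So the answer is (B).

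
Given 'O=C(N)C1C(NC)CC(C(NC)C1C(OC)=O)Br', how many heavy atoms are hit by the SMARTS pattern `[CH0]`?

2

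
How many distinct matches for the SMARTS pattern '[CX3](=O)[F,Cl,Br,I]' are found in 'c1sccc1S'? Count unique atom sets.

[CX3](=O)[F,Cl,Br,I] is the SMARTS for an acyl halide: a carbonyl carbon bonded to a halogen.
No fragment in the molecule satisfies every constraint, giving 0 matches.

0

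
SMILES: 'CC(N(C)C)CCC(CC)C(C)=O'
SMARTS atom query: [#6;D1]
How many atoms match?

5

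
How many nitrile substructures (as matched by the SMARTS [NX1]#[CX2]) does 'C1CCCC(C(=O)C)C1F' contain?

0

[NX1]#[CX2] is the SMARTS for a nitrile: a nitrogen triple-bonded to a two-connected carbon.
No fragment in the molecule satisfies every constraint, giving 0 matches.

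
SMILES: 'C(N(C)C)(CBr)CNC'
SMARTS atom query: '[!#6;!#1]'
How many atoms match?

The query [!#6;!#1] means: not carbon and not hydrogen — any heteroatom.
Check the 9 heavy atoms by environment: 6× C → no; 2× N → match; 1× Br → match.
Summing the matching environments: 2 + 1 = 3 matching atoms.

3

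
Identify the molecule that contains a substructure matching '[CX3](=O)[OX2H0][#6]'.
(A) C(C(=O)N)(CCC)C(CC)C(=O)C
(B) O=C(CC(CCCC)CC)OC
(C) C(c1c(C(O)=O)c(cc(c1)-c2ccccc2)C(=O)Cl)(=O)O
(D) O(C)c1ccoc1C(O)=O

B

[CX3](=O)[OX2H0][#6] describes a carbonyl carbon bonded to an oxygen that is itself bonded to carbon (no H on that O) (an ester).
(A) has a primary amide (-C(=O)NH2) but the carbonyl is bonded to N, not to an O-C linkage.
(B) contains a methyl-ester group (-C(=O)OCH3), which satisfies every atom and bond constraint.
(C) has a carboxylic acid group (-C(=O)OH) but the singly-bonded O carries H (OX2H1, not H0).
(D) has a methoxy ether (-OCH3) but the ether oxygen is not adjacent to a C=O carbon.
So the answer is (B).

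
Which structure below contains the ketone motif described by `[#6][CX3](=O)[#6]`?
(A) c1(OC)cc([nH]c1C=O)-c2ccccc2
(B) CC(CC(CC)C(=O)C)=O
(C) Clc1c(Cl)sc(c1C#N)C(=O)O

B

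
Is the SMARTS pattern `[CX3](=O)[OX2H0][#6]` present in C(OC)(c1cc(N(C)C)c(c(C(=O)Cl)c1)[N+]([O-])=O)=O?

Yes

The pattern [CX3](=O)[OX2H0][#6] describes a carbonyl carbon bonded to an oxygen that is itself bonded to carbon (no H on that O) — an ester.
The molecule carries a methyl-ester group (-C(=O)OCH3), whose atoms satisfy every constraint of the query, so the pattern matches.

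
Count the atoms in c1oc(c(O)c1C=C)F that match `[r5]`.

The query [r5] means: r5 matches atoms in a five-membered ring.
Check the 9 heavy atoms by environment: 1× o (aromatic, in 5-ring) → match; 4× c (aromatic, in 5-ring) → match; 2× C (acyclic) → no; 1× O (acyclic) → no; 1× F (acyclic) → no.
Summing the matching environments: 1 + 4 = 5 matching atoms.

5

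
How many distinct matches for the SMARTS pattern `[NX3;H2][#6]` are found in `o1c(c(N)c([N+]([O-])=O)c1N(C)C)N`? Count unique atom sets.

[NX3;H2][#6] is the SMARTS for a primary amine: a trivalent nitrogen with two H attached to carbon.
The molecule carries 2 separate instances of a primary amino group (-NH2) meeting every constraint; each maps to a distinct set of atoms, giving 2 matches.

2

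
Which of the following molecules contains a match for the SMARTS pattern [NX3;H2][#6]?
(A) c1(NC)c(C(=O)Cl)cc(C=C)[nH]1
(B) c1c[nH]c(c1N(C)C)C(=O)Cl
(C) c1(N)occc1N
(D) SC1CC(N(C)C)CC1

[NX3;H2][#6] describes a trivalent nitrogen with two H attached to carbon (a primary amine).
(A) has an N-methylamino group (-NHCH3) but the nitrogen bears two carbons and only one H (H1), not H2.
(B) has a dimethylamino group (-N(CH3)2) but the nitrogen has H0, not H2.
(C) contains a primary amino group (-NH2), which satisfies every atom and bond constraint.
(D) has a dimethylamino group (-N(CH3)2) but the nitrogen has H0, not H2.
So the answer is (C).

C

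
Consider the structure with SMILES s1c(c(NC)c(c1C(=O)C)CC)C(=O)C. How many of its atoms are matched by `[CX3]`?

The query [CX3] means: C with X3: aliphatic carbon with exactly 3 total connections.
Check the 15 heavy atoms by environment: 1× s (aromatic, X2) → no; 4× c (aromatic, X3) → no; 2× C (X3) → match; 2× O (X1) → no; 5× C (X4) → no; 1× N (X3) → no.
That gives 2 matching atoms.

2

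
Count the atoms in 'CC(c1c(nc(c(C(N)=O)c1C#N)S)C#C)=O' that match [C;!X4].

5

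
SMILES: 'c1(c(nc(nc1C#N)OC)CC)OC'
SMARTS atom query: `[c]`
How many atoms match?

4

Check the 14 heavy atoms by environment: 2× n (aromatic) → no; 4× c (aromatic) → match; 5× C → no; 1× N → no; 2× O → no.
That gives 4 matching atoms.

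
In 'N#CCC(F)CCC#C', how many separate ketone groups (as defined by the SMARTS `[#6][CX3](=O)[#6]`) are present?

0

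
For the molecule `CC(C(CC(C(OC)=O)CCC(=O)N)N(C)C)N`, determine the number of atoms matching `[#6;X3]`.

2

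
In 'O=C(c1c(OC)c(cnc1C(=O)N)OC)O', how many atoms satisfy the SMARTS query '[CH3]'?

2

The query [CH3] means: aliphatic carbon with exactly three hydrogens.
Check the 16 heavy atoms by environment: 1× n (aromatic, H0) → no; 4× c (aromatic, H0) → no; 1× c (aromatic, H1) → no; 4× O (H0) → no; 2× C (H3) → match; 2× C (H0) → no; 1× N (H2) → no; 1× O (H1) → no.
That gives 2 matching atoms.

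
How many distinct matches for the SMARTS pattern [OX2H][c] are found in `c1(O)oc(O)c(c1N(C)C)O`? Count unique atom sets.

[OX2H][c] is the SMARTS for a phenol: a hydroxyl oxygen attached to an aromatic carbon.
The molecule carries 3 separate instances of a hydroxyl group (-OH) meeting every constraint; each maps to a distinct set of atoms, giving 3 matches.

3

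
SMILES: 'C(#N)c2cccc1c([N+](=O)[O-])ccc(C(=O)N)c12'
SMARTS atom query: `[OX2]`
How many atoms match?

The query [OX2] means: aliphatic oxygen with two total connections — ether, hydroxyl, or ester single-bond O.
Check the 18 heavy atoms by environment: 10× c (aromatic, X3) → no; 1× C (X2) → no; 1× N (X1) → no; 1× N (charge +1, X3) → no; 1× O (charge -1, X1) → no; 2× O (X1) → no; 1× C (X3) → no; 1× N (X3) → no.
No environment satisfies the query, so 0 matching atoms.

0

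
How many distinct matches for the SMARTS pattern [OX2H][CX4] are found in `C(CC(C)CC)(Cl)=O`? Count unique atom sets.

0

[OX2H][CX4] is the SMARTS for an aliphatic alcohol: a hydroxyl oxygen bound to an sp3 (X4) carbon.
No fragment in the molecule satisfies every constraint, giving 0 matches.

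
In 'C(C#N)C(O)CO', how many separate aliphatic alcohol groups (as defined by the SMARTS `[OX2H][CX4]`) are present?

2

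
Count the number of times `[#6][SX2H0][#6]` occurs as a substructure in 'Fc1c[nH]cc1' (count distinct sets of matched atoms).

0

[#6][SX2H0][#6] is the SMARTS for a thioether: an aliphatic sulfur bridging two carbons with no H on the sulfur.
No fragment in the molecule satisfies every constraint, giving 0 matches.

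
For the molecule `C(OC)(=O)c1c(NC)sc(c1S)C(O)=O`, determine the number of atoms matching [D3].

The query [D3] means: atom with exactly three heavy-atom neighbours.
Check the 15 heavy atoms by environment: 1× s (aromatic, D2) → no; 4× c (aromatic, D3) → match; 1× S (D1) → no; 2× C (D3) → match; 3× O (D1) → no; 1× O (D2) → no; 2× C (D1) → no; 1× N (D2) → no.
Summing the matching environments: 4 + 2 = 6 matching atoms.

6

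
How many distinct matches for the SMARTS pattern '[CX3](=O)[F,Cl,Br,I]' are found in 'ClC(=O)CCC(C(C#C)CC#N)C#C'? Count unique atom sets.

[CX3](=O)[F,Cl,Br,I] is the SMARTS for an acyl halide: a carbonyl carbon bonded to a halogen.
Exactly one fragment in the molecule meets all constraints, giving 1 match.

1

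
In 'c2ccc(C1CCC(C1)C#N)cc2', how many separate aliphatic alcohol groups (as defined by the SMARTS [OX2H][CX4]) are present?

0

[OX2H][CX4] is the SMARTS for an aliphatic alcohol: a hydroxyl oxygen bound to an sp3 (X4) carbon.
No fragment in the molecule satisfies every constraint, giving 0 matches.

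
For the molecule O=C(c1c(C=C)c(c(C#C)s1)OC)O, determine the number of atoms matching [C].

6

The query [C] means: uppercase C matches aliphatic (non-aromatic) carbon only.
Check the 14 heavy atoms by environment: 1× s (aromatic) → no; 4× c (aromatic) → no; 3× O → no; 6× C → match.
That gives 6 matching atoms.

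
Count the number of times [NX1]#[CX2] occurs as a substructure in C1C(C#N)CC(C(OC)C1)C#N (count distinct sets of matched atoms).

2

[NX1]#[CX2] is the SMARTS for a nitrile: a nitrogen triple-bonded to a two-connected carbon.
The molecule carries 2 separate instances of a nitrile (-C#N) meeting every constraint; each maps to a distinct set of atoms, giving 2 matches.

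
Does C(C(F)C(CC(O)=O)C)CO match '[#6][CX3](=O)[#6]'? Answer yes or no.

No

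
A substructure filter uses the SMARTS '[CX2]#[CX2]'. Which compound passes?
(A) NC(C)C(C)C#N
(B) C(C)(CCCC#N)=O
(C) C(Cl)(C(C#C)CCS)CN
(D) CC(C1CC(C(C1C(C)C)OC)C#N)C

C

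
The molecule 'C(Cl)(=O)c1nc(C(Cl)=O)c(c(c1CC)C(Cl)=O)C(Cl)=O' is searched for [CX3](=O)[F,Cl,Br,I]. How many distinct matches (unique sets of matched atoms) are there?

4

[CX3](=O)[F,Cl,Br,I] is the SMARTS for an acyl halide: a carbonyl carbon bonded to a halogen.
The molecule carries 4 separate instances of an acyl chloride (-C(=O)Cl) meeting every constraint; each maps to a distinct set of atoms, giving 4 matches.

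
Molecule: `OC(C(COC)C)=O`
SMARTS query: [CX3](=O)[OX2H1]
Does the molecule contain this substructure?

The pattern [CX3](=O)[OX2H1] describes an sp2 carbon double-bonded to O and single-bonded to an -OH oxygen — a carboxylic acid.
The molecule carries a carboxylic acid group (-C(=O)OH), whose atoms satisfy every constraint of the query, so the pattern matches.

Yes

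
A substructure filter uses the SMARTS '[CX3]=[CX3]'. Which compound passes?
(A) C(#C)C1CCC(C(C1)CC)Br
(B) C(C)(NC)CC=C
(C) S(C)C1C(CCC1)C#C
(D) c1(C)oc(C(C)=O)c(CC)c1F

B

[CX3]=[CX3] describes a non-aromatic C=C double bond between two sp2 carbons (an alkene).
(A) has an ethynyl group (-C#CH) but the C-C bond is a triple bond, not a double bond.
(B) contains a vinyl group (-CH=CH2), which satisfies every atom and bond constraint.
(C) has an ethynyl group (-C#CH) but the C-C bond is a triple bond, not a double bond.
(D) has an ethyl group (-CH2CH3) but its C-C bond is a single bond between CX4 carbons, not CX3=CX3.
So the answer is (B).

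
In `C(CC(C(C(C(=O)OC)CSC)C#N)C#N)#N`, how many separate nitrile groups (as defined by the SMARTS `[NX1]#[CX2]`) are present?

[NX1]#[CX2] is the SMARTS for a nitrile: a nitrogen triple-bonded to a two-connected carbon.
The molecule carries 3 separate instances of a nitrile (-C#N) meeting every constraint; each maps to a distinct set of atoms, giving 3 matches.

3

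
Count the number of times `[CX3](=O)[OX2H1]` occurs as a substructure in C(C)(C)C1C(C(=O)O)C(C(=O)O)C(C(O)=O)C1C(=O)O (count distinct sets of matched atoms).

[CX3](=O)[OX2H1] is the SMARTS for a carboxylic acid: an sp2 carbon double-bonded to O and single-bonded to an -OH oxygen.
The molecule carries 4 separate instances of a carboxylic acid group (-C(=O)OH) meeting every constraint; each maps to a distinct set of atoms, giving 4 matches.

4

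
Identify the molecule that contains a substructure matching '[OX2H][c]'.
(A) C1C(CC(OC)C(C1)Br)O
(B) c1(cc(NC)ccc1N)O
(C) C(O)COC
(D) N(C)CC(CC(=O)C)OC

B

[OX2H][c] describes a hydroxyl oxygen attached to an aromatic carbon (a phenol).
(A) has a hydroxyl group (-OH) but the -OH is on an aliphatic carbon, not an aromatic c.
(B) contains a hydroxyl group (-OH), which satisfies every atom and bond constraint.
(C) has a hydroxyl group (-OH) but the -OH is on an aliphatic carbon, not an aromatic c.
(D) has a methoxy ether (-OCH3) but the oxygen has H0, not H1.
So the answer is (B).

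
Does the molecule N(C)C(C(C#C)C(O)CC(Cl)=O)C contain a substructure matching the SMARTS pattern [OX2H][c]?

The pattern [OX2H][c] describes a hydroxyl oxygen attached to an aromatic carbon — a phenol.
The closest candidate here is a hydroxyl group (-OH), but the -OH is on an aliphatic carbon, not an aromatic c. No other fragment satisfies the full query, so there is no match.

No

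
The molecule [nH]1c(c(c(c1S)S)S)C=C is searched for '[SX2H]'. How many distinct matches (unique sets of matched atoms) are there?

[SX2H] is the SMARTS for a thiol: an aliphatic sulfur with two connections, one being H.
The molecule carries 3 separate instances of a thiol (-SH) meeting every constraint; each maps to a distinct set of atoms, giving 3 matches.

3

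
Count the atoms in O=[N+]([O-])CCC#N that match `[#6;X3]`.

0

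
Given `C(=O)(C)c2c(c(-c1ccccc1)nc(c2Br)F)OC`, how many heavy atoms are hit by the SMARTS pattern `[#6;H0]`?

7

The query [#6;H0] means: any carbon with no attached hydrogen.
Check the 19 heavy atoms by environment: 1× n (aromatic, H0) → no; 6× c (aromatic, H0) → match; 2× O (H0) → no; 2× C (H3) → no; 1× F (H0) → no; 5× c (aromatic, H1) → no; 1× Br (H0) → no; 1× C (H0) → match.
Summing the matching environments: 6 + 1 = 7 matching atoms.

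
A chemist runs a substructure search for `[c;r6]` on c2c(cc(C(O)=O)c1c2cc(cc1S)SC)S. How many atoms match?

10

The query [c;r6] means: aromatic carbon that belongs to a six-membered ring.
Check the 17 heavy atoms by environment: 10× c (aromatic, in 6-ring) → match; 2× C (acyclic) → no; 2× O (acyclic) → no; 3× S (acyclic) → no.
That gives 10 matching atoms.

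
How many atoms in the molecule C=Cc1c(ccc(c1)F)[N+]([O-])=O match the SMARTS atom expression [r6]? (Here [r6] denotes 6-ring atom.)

6

The query [r6] means: r6 matches atoms in a six-membered ring.
Check the 12 heavy atoms by environment: 6× c (aromatic, in 6-ring) → match; 2× C (acyclic) → no; 1× F (acyclic) → no; 1× N (charge +1, acyclic) → no; 1× O (charge -1, acyclic) → no; 1× O (acyclic) → no.
That gives 6 matching atoms.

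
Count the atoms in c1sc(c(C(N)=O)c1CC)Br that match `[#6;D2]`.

2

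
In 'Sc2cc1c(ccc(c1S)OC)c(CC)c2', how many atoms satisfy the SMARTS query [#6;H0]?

The query [#6;H0] means: any carbon with no attached hydrogen.
Check the 16 heavy atoms by environment: 6× c (aromatic, H0) → match; 4× c (aromatic, H1) → no; 1× C (H2) → no; 2× C (H3) → no; 1× O (H0) → no; 2× S (H1) → no.
That gives 6 matching atoms.

6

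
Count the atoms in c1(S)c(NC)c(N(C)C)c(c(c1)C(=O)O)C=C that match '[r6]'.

The query [r6] means: r6 matches atoms in a six-membered ring.
Check the 17 heavy atoms by environment: 6× c (aromatic, in 6-ring) → match; 2× N (acyclic) → no; 6× C (acyclic) → no; 2× O (acyclic) → no; 1× S (acyclic) → no.
That gives 6 matching atoms.

6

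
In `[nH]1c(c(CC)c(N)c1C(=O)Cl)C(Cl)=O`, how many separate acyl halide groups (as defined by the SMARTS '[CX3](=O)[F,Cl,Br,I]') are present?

2

[CX3](=O)[F,Cl,Br,I] is the SMARTS for an acyl halide: a carbonyl carbon bonded to a halogen.
The molecule carries 2 separate instances of an acyl chloride (-C(=O)Cl) meeting every constraint; each maps to a distinct set of atoms, giving 2 matches.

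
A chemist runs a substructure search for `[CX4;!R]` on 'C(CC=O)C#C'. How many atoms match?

2

The query [CX4;!R] means: aliphatic carbon with four total connections, not in a ring.
Check the 6 heavy atoms by environment: 2× C (X4, acyclic) → match; 2× C (X2, acyclic) → no; 1× C (X3, acyclic) → no; 1× O (X1, acyclic) → no.
That gives 2 matching atoms.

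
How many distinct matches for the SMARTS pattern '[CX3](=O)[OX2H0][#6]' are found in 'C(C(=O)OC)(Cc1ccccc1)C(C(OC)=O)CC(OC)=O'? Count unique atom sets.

[CX3](=O)[OX2H0][#6] is the SMARTS for an ester: a carbonyl carbon bonded to an oxygen that is itself bonded to carbon (no H on that O).
The molecule carries 3 separate instances of a methyl-ester group (-C(=O)OCH3) meeting every constraint; each maps to a distinct set of atoms, giving 3 matches.

3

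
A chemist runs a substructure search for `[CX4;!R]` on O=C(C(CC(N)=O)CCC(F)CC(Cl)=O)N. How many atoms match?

The query [CX4;!R] means: aliphatic carbon with four total connections, not in a ring.
Check the 16 heavy atoms by environment: 6× C (X4, acyclic) → match; 3× C (X3, acyclic) → no; 3× O (X1, acyclic) → no; 1× Cl (X1, acyclic) → no; 2× N (X3, acyclic) → no; 1× F (X1, acyclic) → no.
That gives 6 matching atoms.

6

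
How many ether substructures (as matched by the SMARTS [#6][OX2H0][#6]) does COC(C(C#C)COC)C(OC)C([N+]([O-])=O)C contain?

3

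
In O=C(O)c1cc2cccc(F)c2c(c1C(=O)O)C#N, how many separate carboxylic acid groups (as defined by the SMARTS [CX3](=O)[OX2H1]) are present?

2

[CX3](=O)[OX2H1] is the SMARTS for a carboxylic acid: an sp2 carbon double-bonded to O and single-bonded to an -OH oxygen.
The molecule carries 2 separate instances of a carboxylic acid group (-C(=O)OH) meeting every constraint; each maps to a distinct set of atoms, giving 2 matches.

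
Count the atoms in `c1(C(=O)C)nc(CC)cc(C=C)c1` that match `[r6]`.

The query [r6] means: r6 matches atoms in a six-membered ring.
Check the 13 heavy atoms by environment: 1× n (aromatic, in 6-ring) → match; 5× c (aromatic, in 6-ring) → match; 6× C (acyclic) → no; 1× O (acyclic) → no.
Summing the matching environments: 1 + 5 = 6 matching atoms.

6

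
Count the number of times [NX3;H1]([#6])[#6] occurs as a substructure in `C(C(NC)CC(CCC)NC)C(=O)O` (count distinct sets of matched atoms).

2

[NX3;H1]([#6])[#6] is the SMARTS for a secondary amine: a trivalent nitrogen with one H, bonded to two carbons.
The molecule carries 2 separate instances of an N-methylamino group (-NHCH3) meeting every constraint; each maps to a distinct set of atoms, giving 2 matches.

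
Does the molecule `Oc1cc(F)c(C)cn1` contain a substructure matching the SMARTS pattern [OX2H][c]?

Yes

The pattern [OX2H][c] describes a hydroxyl oxygen attached to an aromatic carbon — a phenol.
The molecule carries a hydroxyl group (-OH), whose atoms satisfy every constraint of the query, so the pattern matches.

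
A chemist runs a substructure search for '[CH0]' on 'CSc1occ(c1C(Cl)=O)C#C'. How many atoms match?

2

The query [CH0] means: aliphatic carbon with no attached hydrogen.
Check the 12 heavy atoms by environment: 1× o (aromatic, H0) → no; 1× c (aromatic, H1) → no; 3× c (aromatic, H0) → no; 1× S (H0) → no; 1× C (H3) → no; 2× C (H0) → match; 1× C (H1) → no; 1× O (H0) → no; 1× Cl (H0) → no.
That gives 2 matching atoms.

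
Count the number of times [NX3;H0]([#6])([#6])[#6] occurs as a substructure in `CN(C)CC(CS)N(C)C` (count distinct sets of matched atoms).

[NX3;H0]([#6])([#6])[#6] is the SMARTS for a tertiary amine: a trivalent nitrogen with no H, bonded to three carbons.
The molecule carries 2 separate instances of a dimethylamino group (-N(CH3)2) meeting every constraint; each maps to a distinct set of atoms, giving 2 matches.

2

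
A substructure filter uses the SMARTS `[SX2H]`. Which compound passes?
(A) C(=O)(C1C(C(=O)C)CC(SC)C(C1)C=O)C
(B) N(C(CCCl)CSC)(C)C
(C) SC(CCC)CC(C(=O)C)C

C

[SX2H] describes an aliphatic sulfur with two connections, one being H (a thiol).
(A) has a methylthio ether (-SCH3) but the sulfur has H0 (bonded to two carbons), not H1.
(B) has a methylthio ether (-SCH3) but the sulfur has H0 (bonded to two carbons), not H1.
(C) contains a thiol (-SH), which satisfies every atom and bond constraint.
So the answer is (C).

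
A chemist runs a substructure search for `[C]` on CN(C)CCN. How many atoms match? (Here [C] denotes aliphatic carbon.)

4

The query [C] means: uppercase C matches aliphatic (non-aromatic) carbon only.
Check the 6 heavy atoms by environment: 4× C → match; 2× N → no.
That gives 4 matching atoms.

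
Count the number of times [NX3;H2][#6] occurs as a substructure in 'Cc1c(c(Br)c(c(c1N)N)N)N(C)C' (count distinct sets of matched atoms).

3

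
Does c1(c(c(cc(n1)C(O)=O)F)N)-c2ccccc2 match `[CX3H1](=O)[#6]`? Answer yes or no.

No

The pattern [CX3H1](=O)[#6] describes an sp2 carbon with one H, double-bonded to O and single-bonded to carbon — an aldehyde.
The closest candidate here is a carboxylic acid group (-C(=O)OH), but the carbonyl carbon has H0 and is bonded to O, not H1. No other fragment satisfies the full query, so there is no match.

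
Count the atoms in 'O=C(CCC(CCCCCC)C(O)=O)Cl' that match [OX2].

1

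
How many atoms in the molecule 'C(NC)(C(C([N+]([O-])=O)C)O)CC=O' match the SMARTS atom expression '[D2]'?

The query [D2] means: atom with exactly two heavy-atom neighbours.
Check the 13 heavy atoms by environment: 2× C (D2) → match; 3× C (D3) → no; 2× C (D1) → no; 1× N (charge +1, D3) → no; 1× O (charge -1, D1) → no; 3× O (D1) → no; 1× N (D2) → match.
Summing the matching environments: 2 + 1 = 3 matching atoms.

3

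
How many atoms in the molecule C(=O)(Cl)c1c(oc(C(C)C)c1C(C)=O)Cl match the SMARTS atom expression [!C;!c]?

5

The query [!C;!c] means: neither aliphatic nor aromatic carbon — same as [!#6].
Check the 15 heavy atoms by environment: 1× o (aromatic) → match; 4× c (aromatic) → no; 6× C → no; 2× O → match; 2× Cl → match.
Summing the matching environments: 1 + 2 + 2 = 5 matching atoms.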